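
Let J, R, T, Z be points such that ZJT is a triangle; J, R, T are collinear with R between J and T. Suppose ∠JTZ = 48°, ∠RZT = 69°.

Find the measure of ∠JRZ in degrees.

∠JRZ = 117°

1. ∠RTZ = 48°  [R on ray TJ]
2. ∠TRZ = 63°  [△ZRT]
3. ∠JRZ = 117°  [linear pair at R on JT]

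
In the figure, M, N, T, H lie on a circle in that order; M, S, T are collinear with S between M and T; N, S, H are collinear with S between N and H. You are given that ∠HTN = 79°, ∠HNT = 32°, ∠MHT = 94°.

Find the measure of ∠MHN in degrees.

∠MHN = 25°

1. ∠NHT = 69°  [△NTH]
2. ∠MNT = 86°  [cyclic MNTH, opposite ∠N+∠H]
3. ∠NMT = 69°  [same arc NT]
4. ∠MTN = 25°  [△MNT]
5. ∠MHN = 25°  [same arc MN]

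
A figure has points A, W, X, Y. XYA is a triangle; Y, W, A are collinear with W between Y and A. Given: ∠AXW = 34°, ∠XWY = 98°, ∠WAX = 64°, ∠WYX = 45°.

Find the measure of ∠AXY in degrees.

∠AXY = 71°

1. ∠XAY = 64°  [W on ray AY]
2. ∠AYX = 45°  [W on ray YA]
3. ∠AXY = 71°  [△XYA]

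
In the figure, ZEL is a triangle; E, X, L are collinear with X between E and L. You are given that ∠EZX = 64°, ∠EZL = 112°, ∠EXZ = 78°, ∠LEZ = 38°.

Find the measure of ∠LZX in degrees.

1. ∠ELZ = 30°  [△ZEL]
2. ∠LXZ = 102°  [linear pair at X on EL]
3. ∠XLZ = 30°  [X on ray LE]
4. ∠LZX = 48°  [△ZXL]

∠LZX = 48°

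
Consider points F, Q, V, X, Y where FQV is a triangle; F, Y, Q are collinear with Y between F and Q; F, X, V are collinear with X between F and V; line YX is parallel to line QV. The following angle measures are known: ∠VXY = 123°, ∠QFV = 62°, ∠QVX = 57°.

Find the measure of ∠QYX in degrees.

1. ∠FXY = 57°  [linear pair at X on FV]
2. ∠XFY = 62°  [Y on FQ, X on FV]
3. ∠FYX = 61°  [△FYX]
4. ∠QYX = 119°  [linear pair at Y on FQ]

∠QYX = 119°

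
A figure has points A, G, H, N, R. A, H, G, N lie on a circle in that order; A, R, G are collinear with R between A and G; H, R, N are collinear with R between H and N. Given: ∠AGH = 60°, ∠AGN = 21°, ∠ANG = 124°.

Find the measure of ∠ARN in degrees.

∠ARN = 85°

1. ∠ANH = 60°  [same arc AH]
2. ∠GAN = 35°  [△AGN]
3. ∠ARN = 85°  [△ARN]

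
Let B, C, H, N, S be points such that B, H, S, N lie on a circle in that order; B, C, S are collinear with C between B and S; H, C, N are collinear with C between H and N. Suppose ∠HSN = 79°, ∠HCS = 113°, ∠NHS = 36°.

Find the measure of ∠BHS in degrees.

∠BHS = 84°

1. ∠HNS = 65°  [△HSN]
2. ∠BSH = 31°  [△HCS]
3. ∠HBS = 65°  [same arc HS]
4. ∠BHS = 84°  [△BHS]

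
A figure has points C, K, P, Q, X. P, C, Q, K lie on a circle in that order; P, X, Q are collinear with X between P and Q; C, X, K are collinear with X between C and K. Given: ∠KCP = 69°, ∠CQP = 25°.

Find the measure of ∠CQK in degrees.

∠CQK = 94°

1. ∠CKP = 25°  [same arc PC]
2. ∠CPK = 86°  [△PCK]
3. ∠CQK = 94°  [cyclic PCQK, opposite ∠P+∠Q]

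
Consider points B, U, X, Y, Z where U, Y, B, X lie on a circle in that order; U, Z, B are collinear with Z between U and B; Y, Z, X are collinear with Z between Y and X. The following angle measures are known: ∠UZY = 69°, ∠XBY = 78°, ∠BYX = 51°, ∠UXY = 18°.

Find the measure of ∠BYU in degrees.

∠BYU = 111°

1. ∠BZY = 111°  [linear pair at Z on UB]
2. ∠BXY = 51°  [△YBX]
3. ∠UBY = 18°  [△YZB]
4. ∠BUY = 51°  [same arc YB]
5. ∠BYU = 111°  [△UYB]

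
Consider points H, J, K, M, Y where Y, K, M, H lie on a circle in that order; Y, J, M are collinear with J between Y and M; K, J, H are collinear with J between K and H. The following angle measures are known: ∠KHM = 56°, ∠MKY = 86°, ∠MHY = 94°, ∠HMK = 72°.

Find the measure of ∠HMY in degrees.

1. ∠HKM = 52°  [△KMH]
2. ∠HYM = 52°  [same arc MH]
3. ∠HMY = 34°  [△YMH]

∠HMY = 34°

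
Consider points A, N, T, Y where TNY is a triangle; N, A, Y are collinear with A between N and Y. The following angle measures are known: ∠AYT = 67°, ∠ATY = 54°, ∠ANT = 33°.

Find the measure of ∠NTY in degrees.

1. ∠NYT = 67°  [A on ray YN]
2. ∠TNY = 33°  [A on ray NY]
3. ∠NTY = 80°  [△TNY]

∠NTY = 80°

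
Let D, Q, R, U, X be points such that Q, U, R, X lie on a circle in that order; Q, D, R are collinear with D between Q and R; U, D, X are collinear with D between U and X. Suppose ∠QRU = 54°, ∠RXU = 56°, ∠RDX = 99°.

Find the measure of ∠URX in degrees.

1. ∠QXU = 54°  [same arc QU]
2. ∠QDX = 81°  [linear pair at D on QR]
3. ∠RQX = 45°  [△QDX]
4. ∠RUX = 45°  [same arc RX]
5. ∠URX = 79°  [△URX]

∠URX = 79°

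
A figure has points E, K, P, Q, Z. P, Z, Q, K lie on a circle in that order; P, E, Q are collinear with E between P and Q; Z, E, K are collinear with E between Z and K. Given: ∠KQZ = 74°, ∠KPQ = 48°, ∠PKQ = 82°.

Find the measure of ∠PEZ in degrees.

1. ∠KZQ = 48°  [same arc QK]
2. ∠KQP = 50°  [△PQK]
3. ∠QKZ = 58°  [△ZQK]
4. ∠KZP = 50°  [same arc PK]
5. ∠QPZ = 58°  [same arc ZQ]
6. ∠PEZ = 72°  [△PEZ]

∠PEZ = 72°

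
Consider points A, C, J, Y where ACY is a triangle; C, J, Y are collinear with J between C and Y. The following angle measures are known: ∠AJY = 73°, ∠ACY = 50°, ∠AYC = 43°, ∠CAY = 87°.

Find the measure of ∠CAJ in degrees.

∠CAJ = 23°

1. ∠AJC = 107°  [linear pair at J on CY]
2. ∠ACJ = 50°  [J on ray CY]
3. ∠CAJ = 23°  [△ACJ]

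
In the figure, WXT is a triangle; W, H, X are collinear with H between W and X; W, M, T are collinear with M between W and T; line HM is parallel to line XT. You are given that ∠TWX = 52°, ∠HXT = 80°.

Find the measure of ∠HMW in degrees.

1. ∠TXW = 80°  [H on ray XW]
2. ∠WTX = 48°  [△WXT]
3. ∠HMW = 48°  [HM∥XT, corresponding at M]

∠HMW = 48°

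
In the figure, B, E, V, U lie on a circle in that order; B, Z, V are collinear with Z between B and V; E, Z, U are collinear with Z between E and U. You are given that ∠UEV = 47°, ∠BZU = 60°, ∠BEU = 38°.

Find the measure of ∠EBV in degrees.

∠EBV = 22°

1. ∠EZV = 60°  [vertical angles at Z]
2. ∠BZE = 120°  [linear pair at Z on BV]
3. ∠EBV = 22°  [△BZE]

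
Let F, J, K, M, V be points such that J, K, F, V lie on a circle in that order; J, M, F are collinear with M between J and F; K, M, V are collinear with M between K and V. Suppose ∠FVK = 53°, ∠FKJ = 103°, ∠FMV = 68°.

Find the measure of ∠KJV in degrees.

∠KJV = 97°

1. ∠FJK = 53°  [same arc KF]
2. ∠JFK = 24°  [△JKF]
3. ∠JMK = 68°  [vertical angles at M]
4. ∠JKV = 59°  [△JMK]
5. ∠JVK = 24°  [same arc JK]
6. ∠KJV = 97°  [△JKV]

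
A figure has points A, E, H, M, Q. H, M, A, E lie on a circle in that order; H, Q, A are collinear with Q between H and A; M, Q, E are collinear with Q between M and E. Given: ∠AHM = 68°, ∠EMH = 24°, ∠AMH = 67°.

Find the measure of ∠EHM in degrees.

∠EHM = 111°

1. ∠HAM = 45°  [△HMA]
2. ∠HEM = 45°  [same arc HM]
3. ∠EHM = 111°  [△HME]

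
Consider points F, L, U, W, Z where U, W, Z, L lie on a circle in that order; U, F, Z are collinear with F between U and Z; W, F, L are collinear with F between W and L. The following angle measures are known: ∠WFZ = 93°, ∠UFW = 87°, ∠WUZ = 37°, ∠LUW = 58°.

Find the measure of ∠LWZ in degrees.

∠LWZ = 21°

1. ∠WLZ = 37°  [same arc WZ]
2. ∠LZW = 122°  [cyclic UWZL, opposite ∠U+∠Z]
3. ∠LWZ = 21°  [△WZL]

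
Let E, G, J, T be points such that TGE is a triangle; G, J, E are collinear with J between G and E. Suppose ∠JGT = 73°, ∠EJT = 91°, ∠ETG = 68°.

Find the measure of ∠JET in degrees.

1. ∠EGT = 73°  [J on ray GE]
2. ∠GET = 39°  [△TGE]
3. ∠JET = 39°  [J on ray EG]

∠JET = 39°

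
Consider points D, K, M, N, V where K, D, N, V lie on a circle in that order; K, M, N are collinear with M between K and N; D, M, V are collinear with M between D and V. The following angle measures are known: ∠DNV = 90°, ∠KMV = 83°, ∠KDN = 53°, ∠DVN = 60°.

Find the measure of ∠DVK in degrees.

1. ∠NDV = 30°  [△DNV]
2. ∠NKV = 30°  [same arc NV]
3. ∠DVK = 67°  [△KMV]

∠DVK = 67°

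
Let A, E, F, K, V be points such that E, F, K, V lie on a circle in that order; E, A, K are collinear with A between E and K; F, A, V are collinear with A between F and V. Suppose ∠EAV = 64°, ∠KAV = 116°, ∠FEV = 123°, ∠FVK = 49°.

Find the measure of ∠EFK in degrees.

1. ∠FAK = 64°  [vertical angles at A]
2. ∠FKV = 57°  [cyclic EFKV, opposite ∠E+∠K]
3. ∠FEK = 49°  [same arc FK]
4. ∠KFV = 74°  [△FKV]
5. ∠EKF = 42°  [△FAK]
6. ∠EFK = 89°  [△EFK]

∠EFK = 89°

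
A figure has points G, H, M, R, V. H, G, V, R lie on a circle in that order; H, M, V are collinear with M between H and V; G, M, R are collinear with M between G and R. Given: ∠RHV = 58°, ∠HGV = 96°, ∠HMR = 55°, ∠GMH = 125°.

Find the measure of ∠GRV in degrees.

1. ∠HRV = 84°  [cyclic HGVR, opposite ∠G+∠R]
2. ∠RMV = 125°  [linear pair at M on HV]
3. ∠HVR = 38°  [△HVR]
4. ∠GRV = 17°  [△VMR]

∠GRV = 17°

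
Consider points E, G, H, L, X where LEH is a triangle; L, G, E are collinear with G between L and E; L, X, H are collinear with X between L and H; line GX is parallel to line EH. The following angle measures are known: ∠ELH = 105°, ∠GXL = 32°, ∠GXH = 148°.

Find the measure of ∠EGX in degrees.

∠EGX = 137°

1. ∠GLX = 105°  [G on LE, X on LH]
2. ∠LGX = 43°  [△LGX]
3. ∠EGX = 137°  [linear pair at G on LE]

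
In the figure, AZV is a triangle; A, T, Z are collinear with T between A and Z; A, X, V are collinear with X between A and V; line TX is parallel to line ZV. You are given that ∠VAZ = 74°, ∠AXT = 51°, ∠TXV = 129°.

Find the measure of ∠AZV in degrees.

∠AZV = 55°

1. ∠TAX = 74°  [T on AZ, X on AV]
2. ∠ATX = 55°  [△ATX]
3. ∠AZV = 55°  [TX∥ZV, corresponding at T]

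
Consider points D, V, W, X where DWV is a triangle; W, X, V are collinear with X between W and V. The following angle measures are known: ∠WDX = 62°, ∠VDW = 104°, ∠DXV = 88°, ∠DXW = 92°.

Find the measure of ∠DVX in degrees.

1. ∠DWX = 26°  [△DWX]
2. ∠DWV = 26°  [X on ray WV]
3. ∠DVW = 50°  [△DWV]
4. ∠DVX = 50°  [X on ray VW]

∠DVX = 50°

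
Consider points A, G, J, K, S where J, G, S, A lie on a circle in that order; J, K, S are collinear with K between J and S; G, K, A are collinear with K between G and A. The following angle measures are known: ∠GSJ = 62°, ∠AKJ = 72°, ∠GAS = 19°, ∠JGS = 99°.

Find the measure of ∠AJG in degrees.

1. ∠GAJ = 62°  [same arc JG]
2. ∠AKS = 108°  [linear pair at K on JS]
3. ∠ASJ = 53°  [△SKA]
4. ∠AGJ = 53°  [same arc JA]
5. ∠AJG = 65°  [△JGA]

∠AJG = 65°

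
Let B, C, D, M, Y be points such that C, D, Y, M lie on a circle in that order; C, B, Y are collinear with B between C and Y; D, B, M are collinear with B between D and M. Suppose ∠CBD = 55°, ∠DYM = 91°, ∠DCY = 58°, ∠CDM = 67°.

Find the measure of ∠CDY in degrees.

1. ∠DCM = 89°  [cyclic CDYM, opposite ∠C+∠Y]
2. ∠CMD = 24°  [△CDM]
3. ∠CYD = 24°  [same arc CD]
4. ∠CDY = 98°  [△CDY]

∠CDY = 98°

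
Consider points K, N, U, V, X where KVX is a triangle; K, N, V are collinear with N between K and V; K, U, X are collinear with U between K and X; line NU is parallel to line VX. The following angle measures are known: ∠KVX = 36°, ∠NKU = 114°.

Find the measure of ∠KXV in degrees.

∠KXV = 30°

1. ∠KNU = 36°  [NU∥VX, corresponding at N]
2. ∠KUN = 30°  [△KNU]
3. ∠KXV = 30°  [NU∥VX, corresponding at U]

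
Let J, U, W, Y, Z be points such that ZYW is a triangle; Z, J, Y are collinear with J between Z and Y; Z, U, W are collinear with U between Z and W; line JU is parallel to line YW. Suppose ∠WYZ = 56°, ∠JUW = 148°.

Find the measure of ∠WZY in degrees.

1. ∠UJZ = 56°  [JU∥YW, corresponding at J]
2. ∠JUZ = 32°  [linear pair at U on ZW]
3. ∠JZU = 92°  [△ZJU]
4. ∠WZY = 92°  [J on ZY, U on ZW]

∠WZY = 92°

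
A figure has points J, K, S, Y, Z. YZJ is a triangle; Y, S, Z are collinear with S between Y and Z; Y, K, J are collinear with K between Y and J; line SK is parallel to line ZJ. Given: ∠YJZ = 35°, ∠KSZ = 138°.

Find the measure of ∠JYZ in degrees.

1. ∠SKY = 35°  [SK∥ZJ, corresponding at K]
2. ∠KSY = 42°  [linear pair at S on YZ]
3. ∠KYS = 103°  [△YSK]
4. ∠JYZ = 103°  [S on YZ, K on YJ]

∠JYZ = 103°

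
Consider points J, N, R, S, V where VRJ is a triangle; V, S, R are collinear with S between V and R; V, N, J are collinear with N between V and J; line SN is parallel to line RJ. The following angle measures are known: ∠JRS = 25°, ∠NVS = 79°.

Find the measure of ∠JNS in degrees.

∠JNS = 104°

1. ∠JRV = 25°  [S on ray RV]
2. ∠JVR = 79°  [S on VR, N on VJ]
3. ∠RJV = 76°  [△VRJ]
4. ∠SNV = 76°  [SN∥RJ, corresponding at N]
5. ∠JNS = 104°  [linear pair at N on VJ]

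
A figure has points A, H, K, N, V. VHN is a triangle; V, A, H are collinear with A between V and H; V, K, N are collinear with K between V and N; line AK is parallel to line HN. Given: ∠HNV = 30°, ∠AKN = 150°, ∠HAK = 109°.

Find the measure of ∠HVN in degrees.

∠HVN = 79°

1. ∠AKV = 30°  [AK∥HN, corresponding at K]
2. ∠KAV = 71°  [linear pair at A on VH]
3. ∠AVK = 79°  [△VAK]
4. ∠HVN = 79°  [A on VH, K on VN]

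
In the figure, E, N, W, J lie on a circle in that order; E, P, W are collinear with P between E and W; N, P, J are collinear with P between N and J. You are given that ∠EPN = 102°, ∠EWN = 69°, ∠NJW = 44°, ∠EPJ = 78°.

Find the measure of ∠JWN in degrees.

∠JWN = 103°

1. ∠NPW = 78°  [linear pair at P on EW]
2. ∠JNW = 33°  [△NPW]
3. ∠JWN = 103°  [△NWJ]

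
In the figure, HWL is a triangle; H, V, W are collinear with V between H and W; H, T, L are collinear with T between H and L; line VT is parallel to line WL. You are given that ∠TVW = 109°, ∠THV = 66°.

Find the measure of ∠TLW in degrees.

∠TLW = 43°

1. ∠HVT = 71°  [linear pair at V on HW]
2. ∠HTV = 43°  [△HVT]
3. ∠LTV = 137°  [linear pair at T on HL]
4. ∠TLW = 43°  [VT∥WL, co-interior at L–T]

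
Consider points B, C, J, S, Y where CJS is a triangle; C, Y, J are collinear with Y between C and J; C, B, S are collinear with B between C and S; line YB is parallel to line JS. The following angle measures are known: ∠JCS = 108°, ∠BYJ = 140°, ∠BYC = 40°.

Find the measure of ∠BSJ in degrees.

1. ∠BCY = 108°  [Y on CJ, B on CS]
2. ∠CBY = 32°  [△CYB]
3. ∠SBY = 148°  [linear pair at B on CS]
4. ∠BSJ = 32°  [YB∥JS, co-interior at S–B]

∠BSJ = 32°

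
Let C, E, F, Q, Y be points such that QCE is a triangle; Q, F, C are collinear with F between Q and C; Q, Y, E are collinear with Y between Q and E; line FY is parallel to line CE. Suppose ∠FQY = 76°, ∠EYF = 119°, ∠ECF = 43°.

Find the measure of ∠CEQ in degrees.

1. ∠CQE = 76°  [F on QC, Y on QE]
2. ∠ECQ = 43°  [F on ray CQ]
3. ∠CEQ = 61°  [△QCE]

∠CEQ = 61°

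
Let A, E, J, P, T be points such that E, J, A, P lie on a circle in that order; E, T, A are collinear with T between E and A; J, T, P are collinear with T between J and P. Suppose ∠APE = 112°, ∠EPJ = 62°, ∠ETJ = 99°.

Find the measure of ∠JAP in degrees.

∠JAP = 93°

1. ∠AJE = 68°  [cyclic EJAP, opposite ∠J+∠P]
2. ∠EAJ = 62°  [same arc EJ]
3. ∠ATJ = 81°  [linear pair at T on EA]
4. ∠AEJ = 50°  [△EJA]
5. ∠AJP = 37°  [△JTA]
6. ∠APJ = 50°  [same arc JA]
7. ∠JAP = 93°  [△JAP]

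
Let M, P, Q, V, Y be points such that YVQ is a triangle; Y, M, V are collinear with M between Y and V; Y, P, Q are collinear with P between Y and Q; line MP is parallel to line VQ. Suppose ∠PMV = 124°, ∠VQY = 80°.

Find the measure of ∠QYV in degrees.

∠QYV = 44°

1. ∠PMY = 56°  [linear pair at M on YV]
2. ∠MPY = 80°  [MP∥VQ, corresponding at P]
3. ∠MYP = 44°  [△YMP]
4. ∠QYV = 44°  [M on YV, P on YQ]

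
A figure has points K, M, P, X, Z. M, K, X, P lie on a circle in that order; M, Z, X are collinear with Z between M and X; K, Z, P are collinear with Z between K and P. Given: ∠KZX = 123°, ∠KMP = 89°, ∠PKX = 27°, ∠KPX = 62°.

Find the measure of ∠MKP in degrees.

∠MKP = 61°

1. ∠KZM = 57°  [linear pair at Z on MX]
2. ∠KMX = 62°  [same arc KX]
3. ∠MKP = 61°  [△MZK]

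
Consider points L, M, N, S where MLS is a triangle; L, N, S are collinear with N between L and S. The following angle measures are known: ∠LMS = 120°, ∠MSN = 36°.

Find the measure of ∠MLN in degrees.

1. ∠LSM = 36°  [N on ray SL]
2. ∠MLS = 24°  [△MLS]
3. ∠MLN = 24°  [N on ray LS]

∠MLN = 24°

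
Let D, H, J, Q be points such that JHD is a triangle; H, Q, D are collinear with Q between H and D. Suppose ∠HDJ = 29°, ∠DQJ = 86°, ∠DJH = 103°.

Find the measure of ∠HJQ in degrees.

∠HJQ = 38°

1. ∠DHJ = 48°  [△JHD]
2. ∠HQJ = 94°  [linear pair at Q on HD]
3. ∠JHQ = 48°  [Q on ray HD]
4. ∠HJQ = 38°  [△JHQ]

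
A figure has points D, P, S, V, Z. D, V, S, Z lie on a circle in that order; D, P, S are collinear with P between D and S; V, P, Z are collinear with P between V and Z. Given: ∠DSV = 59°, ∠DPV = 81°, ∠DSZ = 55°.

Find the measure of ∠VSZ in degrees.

∠VSZ = 114°

1. ∠SPZ = 81°  [vertical angles at P]
2. ∠SPV = 99°  [linear pair at P on DS]
3. ∠SZV = 44°  [△SPZ]
4. ∠SVZ = 22°  [△VPS]
5. ∠VSZ = 114°  [△VSZ]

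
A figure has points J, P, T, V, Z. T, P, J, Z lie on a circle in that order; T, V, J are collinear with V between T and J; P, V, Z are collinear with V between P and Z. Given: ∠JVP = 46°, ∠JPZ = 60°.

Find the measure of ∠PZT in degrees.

1. ∠TVZ = 46°  [vertical angles at V]
2. ∠JTZ = 60°  [same arc JZ]
3. ∠PZT = 74°  [△TVZ]

∠PZT = 74°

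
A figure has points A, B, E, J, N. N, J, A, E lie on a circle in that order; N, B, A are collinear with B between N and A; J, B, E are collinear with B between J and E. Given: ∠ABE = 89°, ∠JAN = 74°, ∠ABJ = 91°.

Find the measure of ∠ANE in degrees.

∠ANE = 15°

1. ∠EBN = 91°  [linear pair at B on NA]
2. ∠JEN = 74°  [same arc NJ]
3. ∠ANE = 15°  [△NBE]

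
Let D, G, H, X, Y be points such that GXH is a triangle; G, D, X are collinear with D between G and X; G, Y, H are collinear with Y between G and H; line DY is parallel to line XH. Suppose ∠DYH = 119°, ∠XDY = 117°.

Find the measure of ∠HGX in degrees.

1. ∠DYG = 61°  [linear pair at Y on GH]
2. ∠GDY = 63°  [linear pair at D on GX]
3. ∠DGY = 56°  [△GDY]
4. ∠HGX = 56°  [D on GX, Y on GH]

∠HGX = 56°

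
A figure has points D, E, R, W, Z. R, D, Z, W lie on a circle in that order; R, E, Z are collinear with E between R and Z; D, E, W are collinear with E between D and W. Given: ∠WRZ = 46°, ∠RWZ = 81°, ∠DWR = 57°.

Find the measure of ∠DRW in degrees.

1. ∠RZW = 53°  [△RZW]
2. ∠RDW = 53°  [same arc RW]
3. ∠DRW = 70°  [△RDW]

∠DRW = 70°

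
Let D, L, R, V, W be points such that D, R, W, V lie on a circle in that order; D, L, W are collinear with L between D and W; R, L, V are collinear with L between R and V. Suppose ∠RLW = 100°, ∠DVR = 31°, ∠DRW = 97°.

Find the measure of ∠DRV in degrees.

1. ∠DLR = 80°  [linear pair at L on DW]
2. ∠DWR = 31°  [same arc DR]
3. ∠RDW = 52°  [△DRW]
4. ∠DRV = 48°  [△DLR]

∠DRV = 48°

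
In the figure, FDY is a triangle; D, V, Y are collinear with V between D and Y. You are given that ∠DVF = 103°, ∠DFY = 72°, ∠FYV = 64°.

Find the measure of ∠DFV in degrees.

∠DFV = 33°

1. ∠DYF = 64°  [V on ray YD]
2. ∠FDY = 44°  [△FDY]
3. ∠FDV = 44°  [V on ray DY]
4. ∠DFV = 33°  [△FDV]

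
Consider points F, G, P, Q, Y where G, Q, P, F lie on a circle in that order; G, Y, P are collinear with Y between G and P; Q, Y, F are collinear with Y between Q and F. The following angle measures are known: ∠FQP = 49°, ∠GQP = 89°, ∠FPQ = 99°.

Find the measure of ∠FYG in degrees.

1. ∠FGP = 49°  [same arc PF]
2. ∠PFQ = 32°  [△QPF]
3. ∠GFP = 91°  [cyclic GQPF, opposite ∠Q+∠F]
4. ∠FPG = 40°  [△GPF]
5. ∠FYP = 108°  [△PYF]
6. ∠FYG = 72°  [linear pair at Y on GP]

∠FYG = 72°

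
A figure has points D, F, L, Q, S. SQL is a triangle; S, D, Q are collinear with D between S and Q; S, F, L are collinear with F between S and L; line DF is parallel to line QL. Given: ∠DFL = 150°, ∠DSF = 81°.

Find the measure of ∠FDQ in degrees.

∠FDQ = 111°

1. ∠DFS = 30°  [linear pair at F on SL]
2. ∠FDS = 69°  [△SDF]
3. ∠FDQ = 111°  [linear pair at D on SQ]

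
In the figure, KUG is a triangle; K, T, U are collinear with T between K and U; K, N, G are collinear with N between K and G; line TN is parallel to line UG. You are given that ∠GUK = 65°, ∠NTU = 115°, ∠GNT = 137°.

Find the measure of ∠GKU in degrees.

∠GKU = 72°

1. ∠KTN = 65°  [TN∥UG, corresponding at T]
2. ∠KNT = 43°  [linear pair at N on KG]
3. ∠NKT = 72°  [△KTN]
4. ∠GKU = 72°  [T on KU, N on KG]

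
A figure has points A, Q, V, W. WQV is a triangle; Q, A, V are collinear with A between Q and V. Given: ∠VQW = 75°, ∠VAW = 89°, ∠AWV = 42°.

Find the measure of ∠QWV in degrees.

1. ∠AVW = 49°  [△WAV]
2. ∠QVW = 49°  [A on ray VQ]
3. ∠QWV = 56°  [△WQV]

∠QWV = 56°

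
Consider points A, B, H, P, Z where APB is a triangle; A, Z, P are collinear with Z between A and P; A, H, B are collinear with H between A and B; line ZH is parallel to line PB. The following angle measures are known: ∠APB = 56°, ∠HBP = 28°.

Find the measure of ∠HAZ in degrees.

∠HAZ = 96°

1. ∠ABP = 28°  [H on ray BA]
2. ∠BAP = 96°  [△APB]
3. ∠HAZ = 96°  [Z on AP, H on AB]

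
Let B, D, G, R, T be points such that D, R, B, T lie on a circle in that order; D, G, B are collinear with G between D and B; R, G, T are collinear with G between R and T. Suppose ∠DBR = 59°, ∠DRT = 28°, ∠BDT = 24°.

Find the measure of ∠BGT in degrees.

1. ∠DTR = 59°  [same arc DR]
2. ∠DGT = 97°  [△DGT]
3. ∠BGT = 83°  [linear pair at G on DB]

∠BGT = 83°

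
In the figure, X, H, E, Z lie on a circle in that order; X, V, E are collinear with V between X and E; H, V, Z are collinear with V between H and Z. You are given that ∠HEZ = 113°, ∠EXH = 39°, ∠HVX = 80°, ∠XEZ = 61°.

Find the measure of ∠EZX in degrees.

∠EZX = 91°

1. ∠HXZ = 67°  [cyclic XHEZ, opposite ∠X+∠E]
2. ∠XHZ = 61°  [△XVH]
3. ∠EVZ = 80°  [vertical angles at V]
4. ∠HZX = 52°  [△XHZ]
5. ∠XVZ = 100°  [linear pair at V on XE]
6. ∠EXZ = 28°  [△XVZ]
7. ∠EZX = 91°  [△XEZ]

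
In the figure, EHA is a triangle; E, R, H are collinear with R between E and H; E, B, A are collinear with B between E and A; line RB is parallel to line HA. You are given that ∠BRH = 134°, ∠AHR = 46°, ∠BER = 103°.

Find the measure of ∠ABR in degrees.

1. ∠BRE = 46°  [linear pair at R on EH]
2. ∠EBR = 31°  [△ERB]
3. ∠ABR = 149°  [linear pair at B on EA]

∠ABR = 149°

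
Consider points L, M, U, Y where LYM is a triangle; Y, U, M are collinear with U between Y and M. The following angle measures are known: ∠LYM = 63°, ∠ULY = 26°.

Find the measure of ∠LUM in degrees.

∠LUM = 89°

1. ∠LYU = 63°  [U on ray YM]
2. ∠LUY = 91°  [△LYU]
3. ∠LUM = 89°  [linear pair at U on YM]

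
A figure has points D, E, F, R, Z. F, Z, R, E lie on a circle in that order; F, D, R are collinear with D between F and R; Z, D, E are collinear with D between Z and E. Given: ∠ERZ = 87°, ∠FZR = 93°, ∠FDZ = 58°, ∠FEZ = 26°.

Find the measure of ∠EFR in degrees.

∠EFR = 32°

1. ∠EDR = 58°  [vertical angles at D]
2. ∠EDF = 122°  [linear pair at D on FR]
3. ∠EFR = 32°  [△FDE]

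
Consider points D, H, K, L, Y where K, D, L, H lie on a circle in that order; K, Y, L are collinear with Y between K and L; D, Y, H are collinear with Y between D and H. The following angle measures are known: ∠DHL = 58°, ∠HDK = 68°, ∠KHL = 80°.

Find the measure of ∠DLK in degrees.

∠DLK = 22°

1. ∠DKL = 58°  [same arc DL]
2. ∠KDL = 100°  [cyclic KDLH, opposite ∠D+∠H]
3. ∠DLK = 22°  [△KDL]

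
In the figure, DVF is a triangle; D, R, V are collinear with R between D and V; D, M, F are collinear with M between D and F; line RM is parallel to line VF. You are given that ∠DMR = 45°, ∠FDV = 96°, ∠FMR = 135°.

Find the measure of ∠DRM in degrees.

∠DRM = 39°

1. ∠DFV = 45°  [RM∥VF, corresponding at M]
2. ∠DVF = 39°  [△DVF]
3. ∠DRM = 39°  [RM∥VF, corresponding at R]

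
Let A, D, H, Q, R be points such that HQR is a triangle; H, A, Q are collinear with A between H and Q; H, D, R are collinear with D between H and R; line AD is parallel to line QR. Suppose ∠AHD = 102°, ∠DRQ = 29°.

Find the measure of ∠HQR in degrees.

∠HQR = 49°

1. ∠QHR = 102°  [A on HQ, D on HR]
2. ∠HRQ = 29°  [D on ray RH]
3. ∠HQR = 49°  [△HQR]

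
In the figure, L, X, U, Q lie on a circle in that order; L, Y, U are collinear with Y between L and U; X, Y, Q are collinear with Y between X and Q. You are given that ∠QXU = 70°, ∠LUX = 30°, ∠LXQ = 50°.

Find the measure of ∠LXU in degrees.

1. ∠QLU = 70°  [same arc UQ]
2. ∠LUQ = 50°  [same arc LQ]
3. ∠LQU = 60°  [△LUQ]
4. ∠LXU = 120°  [cyclic LXUQ, opposite ∠X+∠Q]

∠LXU = 120°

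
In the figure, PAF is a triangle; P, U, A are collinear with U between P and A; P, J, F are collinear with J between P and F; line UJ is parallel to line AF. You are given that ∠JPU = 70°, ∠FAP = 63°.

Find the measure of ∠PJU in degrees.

∠PJU = 47°

1. ∠APF = 70°  [U on PA, J on PF]
2. ∠AFP = 47°  [△PAF]
3. ∠PJU = 47°  [UJ∥AF, corresponding at J]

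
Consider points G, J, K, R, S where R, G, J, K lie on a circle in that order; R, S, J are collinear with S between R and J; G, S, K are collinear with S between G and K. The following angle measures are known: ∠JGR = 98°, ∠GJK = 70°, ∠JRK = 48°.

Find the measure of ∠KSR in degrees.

∠KSR = 112°

1. ∠JKR = 82°  [cyclic RGJK, opposite ∠G+∠K]
2. ∠JGK = 48°  [same arc JK]
3. ∠KJR = 50°  [△RJK]
4. ∠GKJ = 62°  [△GJK]
5. ∠JSK = 68°  [△JSK]
6. ∠KSR = 112°  [linear pair at S on RJ]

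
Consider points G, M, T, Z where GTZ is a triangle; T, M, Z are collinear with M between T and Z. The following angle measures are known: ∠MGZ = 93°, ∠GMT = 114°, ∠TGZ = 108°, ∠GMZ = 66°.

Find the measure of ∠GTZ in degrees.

1. ∠GZM = 21°  [△GMZ]
2. ∠GZT = 21°  [M on ray ZT]
3. ∠GTZ = 51°  [△GTZ]

∠GTZ = 51°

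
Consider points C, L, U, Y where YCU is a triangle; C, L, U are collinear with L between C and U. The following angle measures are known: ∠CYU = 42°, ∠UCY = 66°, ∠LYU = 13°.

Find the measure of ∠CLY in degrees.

∠CLY = 85°

1. ∠CUY = 72°  [△YCU]
2. ∠LUY = 72°  [L on ray UC]
3. ∠ULY = 95°  [△YLU]
4. ∠CLY = 85°  [linear pair at L on CU]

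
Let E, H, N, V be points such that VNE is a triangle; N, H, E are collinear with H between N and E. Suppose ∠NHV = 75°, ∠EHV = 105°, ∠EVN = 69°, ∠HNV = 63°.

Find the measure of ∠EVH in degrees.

1. ∠ENV = 63°  [H on ray NE]
2. ∠NEV = 48°  [△VNE]
3. ∠HEV = 48°  [H on ray EN]
4. ∠EVH = 27°  [△VHE]

∠EVH = 27°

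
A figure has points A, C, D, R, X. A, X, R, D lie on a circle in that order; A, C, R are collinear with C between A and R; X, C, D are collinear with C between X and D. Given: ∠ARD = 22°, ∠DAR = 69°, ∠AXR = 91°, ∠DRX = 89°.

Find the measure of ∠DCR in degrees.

∠DCR = 136°

1. ∠DXR = 69°  [same arc RD]
2. ∠RDX = 22°  [△XRD]
3. ∠DCR = 136°  [△RCD]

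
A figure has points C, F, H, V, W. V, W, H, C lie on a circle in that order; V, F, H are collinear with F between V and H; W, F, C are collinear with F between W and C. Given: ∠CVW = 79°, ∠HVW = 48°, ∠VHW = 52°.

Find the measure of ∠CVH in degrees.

∠CVH = 31°

1. ∠CHW = 101°  [cyclic VWHC, opposite ∠V+∠H]
2. ∠HCW = 48°  [same arc WH]
3. ∠CWH = 31°  [△WHC]
4. ∠CVH = 31°  [same arc HC]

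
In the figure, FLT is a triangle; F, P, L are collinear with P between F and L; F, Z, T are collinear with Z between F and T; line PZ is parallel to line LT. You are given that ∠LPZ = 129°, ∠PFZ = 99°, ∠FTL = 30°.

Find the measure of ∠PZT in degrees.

∠PZT = 150°

1. ∠FPZ = 51°  [linear pair at P on FL]
2. ∠FZP = 30°  [△FPZ]
3. ∠PZT = 150°  [linear pair at Z on FT]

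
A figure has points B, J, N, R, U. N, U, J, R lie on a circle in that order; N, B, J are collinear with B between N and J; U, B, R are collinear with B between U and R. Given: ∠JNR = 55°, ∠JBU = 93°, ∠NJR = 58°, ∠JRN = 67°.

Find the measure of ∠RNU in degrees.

1. ∠NBR = 93°  [vertical angles at B]
2. ∠NUR = 58°  [same arc NR]
3. ∠NRU = 32°  [△NBR]
4. ∠RNU = 90°  [△NUR]

∠RNU = 90°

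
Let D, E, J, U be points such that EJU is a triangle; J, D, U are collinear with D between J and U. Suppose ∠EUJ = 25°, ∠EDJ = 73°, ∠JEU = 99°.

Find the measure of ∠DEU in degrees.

∠DEU = 48°

1. ∠DUE = 25°  [D on ray UJ]
2. ∠EDU = 107°  [linear pair at D on JU]
3. ∠DEU = 48°  [△EDU]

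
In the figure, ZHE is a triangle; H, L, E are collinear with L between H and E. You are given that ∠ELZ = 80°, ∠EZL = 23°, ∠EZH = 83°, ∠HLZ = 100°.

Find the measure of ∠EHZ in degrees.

1. ∠LEZ = 77°  [△ZLE]
2. ∠HEZ = 77°  [L on ray EH]
3. ∠EHZ = 20°  [△ZHE]

∠EHZ = 20°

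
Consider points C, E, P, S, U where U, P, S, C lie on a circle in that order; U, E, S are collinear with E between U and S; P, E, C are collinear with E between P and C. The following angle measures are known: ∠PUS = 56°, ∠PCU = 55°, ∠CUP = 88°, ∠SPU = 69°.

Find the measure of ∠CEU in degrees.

∠CEU = 93°

1. ∠PCS = 56°  [same arc PS]
2. ∠PSU = 55°  [△UPS]
3. ∠CSP = 92°  [cyclic UPSC, opposite ∠U+∠S]
4. ∠CPS = 32°  [△PSC]
5. ∠PES = 93°  [△PES]
6. ∠CEU = 93°  [vertical angles at E]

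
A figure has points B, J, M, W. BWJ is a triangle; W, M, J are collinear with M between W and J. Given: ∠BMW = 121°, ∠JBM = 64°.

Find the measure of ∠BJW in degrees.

∠BJW = 57°

1. ∠BMJ = 59°  [linear pair at M on WJ]
2. ∠BJM = 57°  [△BMJ]
3. ∠BJW = 57°  [M on ray JW]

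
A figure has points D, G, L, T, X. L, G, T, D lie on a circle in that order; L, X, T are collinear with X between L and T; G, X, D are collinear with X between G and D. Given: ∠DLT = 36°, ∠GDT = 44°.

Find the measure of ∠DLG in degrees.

1. ∠DGT = 36°  [same arc TD]
2. ∠DTG = 100°  [△GTD]
3. ∠DLG = 80°  [cyclic LGTD, opposite ∠L+∠T]

∠DLG = 80°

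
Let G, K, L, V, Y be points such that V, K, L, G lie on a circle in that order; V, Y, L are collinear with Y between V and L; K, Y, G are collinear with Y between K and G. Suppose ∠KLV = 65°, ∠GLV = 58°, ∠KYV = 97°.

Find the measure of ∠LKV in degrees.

∠LKV = 90°

1. ∠GKV = 58°  [same arc VG]
2. ∠KVL = 25°  [△VYK]
3. ∠LKV = 90°  [△VKL]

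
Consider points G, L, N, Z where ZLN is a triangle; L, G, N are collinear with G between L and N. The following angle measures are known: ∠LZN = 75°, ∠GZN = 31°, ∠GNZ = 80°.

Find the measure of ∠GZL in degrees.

1. ∠NGZ = 69°  [△ZGN]
2. ∠LNZ = 80°  [G on ray NL]
3. ∠LGZ = 111°  [linear pair at G on LN]
4. ∠NLZ = 25°  [△ZLN]
5. ∠GLZ = 25°  [G on ray LN]
6. ∠GZL = 44°  [△ZLG]

∠GZL = 44°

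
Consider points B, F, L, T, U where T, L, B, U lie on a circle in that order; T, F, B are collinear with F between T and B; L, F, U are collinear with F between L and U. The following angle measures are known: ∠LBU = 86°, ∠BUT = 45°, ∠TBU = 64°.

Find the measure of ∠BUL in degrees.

∠BUL = 23°

1. ∠BTU = 71°  [△TBU]
2. ∠BLU = 71°  [same arc BU]
3. ∠BUL = 23°  [△LBU]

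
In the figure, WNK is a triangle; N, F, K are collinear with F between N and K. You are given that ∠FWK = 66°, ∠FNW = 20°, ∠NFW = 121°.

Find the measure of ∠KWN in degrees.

∠KWN = 105°

1. ∠KNW = 20°  [F on ray NK]
2. ∠KFW = 59°  [linear pair at F on NK]
3. ∠FKW = 55°  [△WFK]
4. ∠NKW = 55°  [F on ray KN]
5. ∠KWN = 105°  [△WNK]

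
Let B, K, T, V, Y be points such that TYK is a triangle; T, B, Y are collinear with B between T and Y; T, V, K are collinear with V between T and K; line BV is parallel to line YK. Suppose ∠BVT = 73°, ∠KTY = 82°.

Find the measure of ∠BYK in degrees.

∠BYK = 25°

1. ∠TKY = 73°  [BV∥YK, corresponding at V]
2. ∠KYT = 25°  [△TYK]
3. ∠BYK = 25°  [B on ray YT]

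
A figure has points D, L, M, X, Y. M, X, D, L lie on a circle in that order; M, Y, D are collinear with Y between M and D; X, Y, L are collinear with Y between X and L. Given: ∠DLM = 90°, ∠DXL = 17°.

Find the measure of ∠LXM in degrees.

∠LXM = 73°

1. ∠DML = 17°  [same arc DL]
2. ∠LDM = 73°  [△MDL]
3. ∠LXM = 73°  [same arc ML]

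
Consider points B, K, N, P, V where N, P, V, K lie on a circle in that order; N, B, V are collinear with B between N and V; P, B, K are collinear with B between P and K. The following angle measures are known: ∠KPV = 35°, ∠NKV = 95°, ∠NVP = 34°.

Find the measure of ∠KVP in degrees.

1. ∠KNV = 35°  [same arc VK]
2. ∠KVN = 50°  [△NVK]
3. ∠NKP = 34°  [same arc NP]
4. ∠KPN = 50°  [same arc NK]
5. ∠KNP = 96°  [△NPK]
6. ∠KVP = 84°  [cyclic NPVK, opposite ∠N+∠V]

∠KVP = 84°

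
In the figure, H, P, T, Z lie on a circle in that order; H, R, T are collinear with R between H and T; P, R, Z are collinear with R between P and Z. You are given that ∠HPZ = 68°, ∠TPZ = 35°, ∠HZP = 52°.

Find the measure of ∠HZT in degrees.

1. ∠HTZ = 68°  [same arc HZ]
2. ∠THZ = 35°  [same arc TZ]
3. ∠HZT = 77°  [△HTZ]

∠HZT = 77°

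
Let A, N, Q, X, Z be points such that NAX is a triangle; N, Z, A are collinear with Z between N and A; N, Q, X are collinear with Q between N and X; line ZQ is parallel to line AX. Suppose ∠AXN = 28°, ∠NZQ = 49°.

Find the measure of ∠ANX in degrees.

∠ANX = 103°

1. ∠NQZ = 28°  [ZQ∥AX, corresponding at Q]
2. ∠QNZ = 103°  [△NZQ]
3. ∠ANX = 103°  [Z on NA, Q on NX]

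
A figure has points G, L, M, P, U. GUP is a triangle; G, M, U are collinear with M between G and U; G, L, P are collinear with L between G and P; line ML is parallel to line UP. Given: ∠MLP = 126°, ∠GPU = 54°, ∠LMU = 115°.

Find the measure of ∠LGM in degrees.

1. ∠GLM = 54°  [linear pair at L on GP]
2. ∠GML = 65°  [linear pair at M on GU]
3. ∠LGM = 61°  [△GML]

∠LGM = 61°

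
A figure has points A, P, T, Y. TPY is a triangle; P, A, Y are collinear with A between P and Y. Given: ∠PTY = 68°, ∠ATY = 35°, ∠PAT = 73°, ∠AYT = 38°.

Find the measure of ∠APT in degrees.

∠APT = 74°

1. ∠PYT = 38°  [A on ray YP]
2. ∠TPY = 74°  [△TPY]
3. ∠APT = 74°  [A on ray PY]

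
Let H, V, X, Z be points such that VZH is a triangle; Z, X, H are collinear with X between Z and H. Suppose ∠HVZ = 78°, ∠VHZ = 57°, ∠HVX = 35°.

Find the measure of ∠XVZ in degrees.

1. ∠HZV = 45°  [△VZH]
2. ∠VHX = 57°  [X on ray HZ]
3. ∠HXV = 88°  [△VXH]
4. ∠VZX = 45°  [X on ray ZH]
5. ∠VXZ = 92°  [linear pair at X on ZH]
6. ∠XVZ = 43°  [△VZX]

∠XVZ = 43°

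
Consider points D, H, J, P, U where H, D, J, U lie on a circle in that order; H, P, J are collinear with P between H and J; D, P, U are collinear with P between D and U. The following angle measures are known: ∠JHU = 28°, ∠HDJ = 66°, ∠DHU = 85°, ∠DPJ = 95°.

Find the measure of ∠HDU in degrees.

∠HDU = 38°

1. ∠HUJ = 114°  [cyclic HDJU, opposite ∠D+∠U]
2. ∠HJU = 38°  [△HJU]
3. ∠HDU = 38°  [same arc HU]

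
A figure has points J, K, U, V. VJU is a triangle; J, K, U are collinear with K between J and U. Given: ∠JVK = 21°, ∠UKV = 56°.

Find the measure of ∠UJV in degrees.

∠UJV = 35°

1. ∠JKV = 124°  [linear pair at K on JU]
2. ∠KJV = 35°  [△VJK]
3. ∠UJV = 35°  [K on ray JU]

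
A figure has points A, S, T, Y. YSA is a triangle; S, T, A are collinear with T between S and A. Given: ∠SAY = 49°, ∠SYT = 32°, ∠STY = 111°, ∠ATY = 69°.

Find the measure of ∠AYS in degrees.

∠AYS = 94°

1. ∠TSY = 37°  [△YST]
2. ∠ASY = 37°  [T on ray SA]
3. ∠AYS = 94°  [△YSA]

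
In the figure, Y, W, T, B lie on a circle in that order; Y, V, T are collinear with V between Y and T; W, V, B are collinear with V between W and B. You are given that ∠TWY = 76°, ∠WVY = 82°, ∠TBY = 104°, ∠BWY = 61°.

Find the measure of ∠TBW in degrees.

1. ∠BVT = 82°  [vertical angles at V]
2. ∠BTY = 61°  [same arc YB]
3. ∠TBW = 37°  [△TVB]

∠TBW = 37°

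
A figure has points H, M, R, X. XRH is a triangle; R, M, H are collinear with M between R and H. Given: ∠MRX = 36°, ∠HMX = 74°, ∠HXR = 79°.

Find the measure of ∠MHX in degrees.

∠MHX = 65°

1. ∠HRX = 36°  [M on ray RH]
2. ∠RHX = 65°  [△XRH]
3. ∠MHX = 65°  [M on ray HR]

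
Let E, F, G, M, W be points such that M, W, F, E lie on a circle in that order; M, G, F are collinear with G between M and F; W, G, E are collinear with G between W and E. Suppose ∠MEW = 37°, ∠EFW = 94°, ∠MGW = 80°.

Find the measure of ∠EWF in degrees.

∠EWF = 43°

1. ∠MFW = 37°  [same arc MW]
2. ∠FGW = 100°  [linear pair at G on MF]
3. ∠EWF = 43°  [△WGF]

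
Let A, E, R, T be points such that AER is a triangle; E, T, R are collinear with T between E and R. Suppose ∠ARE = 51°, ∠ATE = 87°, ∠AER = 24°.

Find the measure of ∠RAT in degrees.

∠RAT = 36°

1. ∠ART = 51°  [T on ray RE]
2. ∠ATR = 93°  [linear pair at T on ER]
3. ∠RAT = 36°  [△ATR]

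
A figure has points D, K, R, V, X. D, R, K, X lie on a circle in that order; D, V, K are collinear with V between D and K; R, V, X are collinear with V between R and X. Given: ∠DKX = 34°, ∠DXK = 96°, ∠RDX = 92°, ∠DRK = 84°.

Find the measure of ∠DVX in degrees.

∠DVX = 76°

1. ∠DRX = 34°  [same arc DX]
2. ∠KDX = 50°  [△DKX]
3. ∠DXR = 54°  [△DRX]
4. ∠DVX = 76°  [△DVX]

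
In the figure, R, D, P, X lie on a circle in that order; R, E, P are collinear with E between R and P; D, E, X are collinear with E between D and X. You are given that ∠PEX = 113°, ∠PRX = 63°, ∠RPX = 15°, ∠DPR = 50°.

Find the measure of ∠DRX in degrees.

∠DRX = 115°

1. ∠REX = 67°  [linear pair at E on RP]
2. ∠DXR = 50°  [△REX]
3. ∠RDX = 15°  [same arc RX]
4. ∠DRX = 115°  [△RDX]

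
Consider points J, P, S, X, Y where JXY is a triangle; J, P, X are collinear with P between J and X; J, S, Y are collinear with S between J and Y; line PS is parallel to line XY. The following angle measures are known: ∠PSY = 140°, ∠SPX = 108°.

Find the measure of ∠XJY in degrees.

∠XJY = 68°

1. ∠JSP = 40°  [linear pair at S on JY]
2. ∠JPS = 72°  [linear pair at P on JX]
3. ∠PJS = 68°  [△JPS]
4. ∠XJY = 68°  [P on JX, S on JY]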